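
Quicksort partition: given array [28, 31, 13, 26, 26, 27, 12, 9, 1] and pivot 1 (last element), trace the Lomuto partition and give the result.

Lomuto partition with pivot = 1:

Initial array: [28, 31, 13, 26, 26, 27, 12, 9, 1]

arr[0]=28 > 1: no swap
arr[1]=31 > 1: no swap
arr[2]=13 > 1: no swap
arr[3]=26 > 1: no swap
arr[4]=26 > 1: no swap
arr[5]=27 > 1: no swap
arr[6]=12 > 1: no swap
arr[7]=9 > 1: no swap

Place pivot at position 0: [1, 31, 13, 26, 26, 27, 12, 9, 28]
Pivot position: 0

After partitioning with pivot 1, the array becomes [1, 31, 13, 26, 26, 27, 12, 9, 28]. The pivot is placed at index 0. All elements to the left of the pivot are <= 1, and all elements to the right are > 1.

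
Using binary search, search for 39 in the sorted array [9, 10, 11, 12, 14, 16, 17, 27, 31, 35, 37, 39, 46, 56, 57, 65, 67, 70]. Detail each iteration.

Binary search for 39 in [9, 10, 11, 12, 14, 16, 17, 27, 31, 35, 37, 39, 46, 56, 57, 65, 67, 70]:

lo=0, hi=17, mid=8, arr[mid]=31 -> 31 < 39, search right half
lo=9, hi=17, mid=13, arr[mid]=56 -> 56 > 39, search left half
lo=9, hi=12, mid=10, arr[mid]=37 -> 37 < 39, search right half
lo=11, hi=12, mid=11, arr[mid]=39 -> Found target at index 11!

Binary search finds 39 at index 11 after 4 comparisons. The search repeatedly halves the search space by comparing with the middle element.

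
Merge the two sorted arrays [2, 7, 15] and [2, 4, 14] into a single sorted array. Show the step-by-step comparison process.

Merging process:

Compare 2 vs 2: take 2 from left. Merged: [2]
Compare 7 vs 2: take 2 from right. Merged: [2, 2]
Compare 7 vs 4: take 4 from right. Merged: [2, 2, 4]
Compare 7 vs 14: take 7 from left. Merged: [2, 2, 4, 7]
Compare 15 vs 14: take 14 from right. Merged: [2, 2, 4, 7, 14]
Append remaining from left: [15]. Merged: [2, 2, 4, 7, 14, 15]

Final merged array: [2, 2, 4, 7, 14, 15]
Total comparisons: 5

The merged array is [2, 2, 4, 7, 14, 15], requiring 5 comparisons. The merge step runs in O(n) time where n is the total number of elements.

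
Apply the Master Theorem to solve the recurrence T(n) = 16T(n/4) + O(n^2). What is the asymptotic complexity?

Master Theorem for T(n) = 16T(n/4) + O(n^2):

a = 16, b = 4, c = 2
log_b(a) = log_4(16) = 2.0000

Case 2: c = 2 = log_4(16) = 2.0000
T(n) = O(n^2 log n) = O(n^2 log n)

For T(n) = 16T(n/4) + O(n^2): log_4(16) = 2.0000. This is Case 2 of the Master Theorem (c = log_b(a), equal work at all levels), giving O(n^2 log n).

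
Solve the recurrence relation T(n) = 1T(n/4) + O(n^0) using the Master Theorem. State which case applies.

Master Theorem for T(n) = 1T(n/4) + O(n^0):

a = 1, b = 4, c = 0
log_b(a) = log_4(1) = 0.0000

Case 2: c = 0 = log_4(1) = 0.0000
T(n) = O(n^0 log n) = O(log n)

For T(n) = 1T(n/4) + O(n^0): log_4(1) = 0.0000. This is Case 2 of the Master Theorem (c = log_b(a), equal work at all levels), giving O(log n).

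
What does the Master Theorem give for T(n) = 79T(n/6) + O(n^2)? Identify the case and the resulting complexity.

Master Theorem for T(n) = 79T(n/6) + O(n^2):

a = 79, b = 6, c = 2
log_b(a) = log_6(79) = 2.4386

Case 1: c = 2 < log_6(79) = 2.4386
T(n) = O(n^(log_6 79))

For T(n) = 79T(n/6) + O(n^2): log_6(79) = 2.4386. This is Case 1 of the Master Theorem (c < log_b(a), work dominated by leaves), giving O(n^(log_6 79)).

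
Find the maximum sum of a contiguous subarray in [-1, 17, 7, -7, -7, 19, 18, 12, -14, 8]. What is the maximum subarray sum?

Using Kadane's algorithm on [-1, 17, 7, -7, -7, 19, 18, 12, -14, 8]:

Scanning through the array:
Position 1 (value 17): max_ending_here = 17, max_so_far = 17
Position 2 (value 7): max_ending_here = 24, max_so_far = 24
Position 3 (value -7): max_ending_here = 17, max_so_far = 24
Position 4 (value -7): max_ending_here = 10, max_so_far = 24
Position 5 (value 19): max_ending_here = 29, max_so_far = 29
Position 6 (value 18): max_ending_here = 47, max_so_far = 47
Position 7 (value 12): max_ending_here = 59, max_so_far = 59
Position 8 (value -14): max_ending_here = 45, max_so_far = 59
Position 9 (value 8): max_ending_here = 53, max_so_far = 59

Maximum subarray: [17, 7, -7, -7, 19, 18, 12]
Maximum sum: 59

The maximum subarray is [17, 7, -7, -7, 19, 18, 12] with sum 59. This subarray runs from index 1 to index 7.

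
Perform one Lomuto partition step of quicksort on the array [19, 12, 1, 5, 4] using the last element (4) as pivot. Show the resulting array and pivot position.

Lomuto partition with pivot = 4:

Initial array: [19, 12, 1, 5, 4]

arr[0]=19 > 4: no swap
arr[1]=12 > 4: no swap
arr[2]=1 <= 4: swap with position 0, array becomes [1, 12, 19, 5, 4]
arr[3]=5 > 4: no swap

Place pivot at position 1: [1, 4, 19, 5, 12]
Pivot position: 1

After partitioning with pivot 4, the array becomes [1, 4, 19, 5, 12]. The pivot is placed at index 1. All elements to the left of the pivot are <= 4, and all elements to the right are > 4.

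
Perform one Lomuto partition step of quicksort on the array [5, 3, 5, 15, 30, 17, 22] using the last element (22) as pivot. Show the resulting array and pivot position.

Lomuto partition with pivot = 22:

Initial array: [5, 3, 5, 15, 30, 17, 22]

arr[0]=5 <= 22: swap with position 0, array becomes [5, 3, 5, 15, 30, 17, 22]
arr[1]=3 <= 22: swap with position 1, array becomes [5, 3, 5, 15, 30, 17, 22]
arr[2]=5 <= 22: swap with position 2, array becomes [5, 3, 5, 15, 30, 17, 22]
arr[3]=15 <= 22: swap with position 3, array becomes [5, 3, 5, 15, 30, 17, 22]
arr[4]=30 > 22: no swap
arr[5]=17 <= 22: swap with position 4, array becomes [5, 3, 5, 15, 17, 30, 22]

Place pivot at position 5: [5, 3, 5, 15, 17, 22, 30]
Pivot position: 5

After partitioning with pivot 22, the array becomes [5, 3, 5, 15, 17, 22, 30]. The pivot is placed at index 5. All elements to the left of the pivot are <= 22, and all elements to the right are > 22.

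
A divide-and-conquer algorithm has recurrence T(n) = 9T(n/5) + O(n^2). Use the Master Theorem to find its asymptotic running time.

Master Theorem for T(n) = 9T(n/5) + O(n^2):

a = 9, b = 5, c = 2
log_b(a) = log_5(9) = 1.3652

Case 3: c = 2 > log_5(9) = 1.3652
T(n) = O(n^2) = O(n^2)

For T(n) = 9T(n/5) + O(n^2): log_5(9) = 1.3652. This is Case 3 of the Master Theorem (c > log_b(a), work dominated by root), giving O(n^2).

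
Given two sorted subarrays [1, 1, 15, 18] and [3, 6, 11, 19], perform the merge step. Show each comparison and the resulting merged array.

Merging process:

Compare 1 vs 3: take 1 from left. Merged: [1]
Compare 1 vs 3: take 1 from left. Merged: [1, 1]
Compare 15 vs 3: take 3 from right. Merged: [1, 1, 3]
Compare 15 vs 6: take 6 from right. Merged: [1, 1, 3, 6]
Compare 15 vs 11: take 11 from right. Merged: [1, 1, 3, 6, 11]
Compare 15 vs 19: take 15 from left. Merged: [1, 1, 3, 6, 11, 15]
Compare 18 vs 19: take 18 from left. Merged: [1, 1, 3, 6, 11, 15, 18]
Append remaining from right: [19]. Merged: [1, 1, 3, 6, 11, 15, 18, 19]

Final merged array: [1, 1, 3, 6, 11, 15, 18, 19]
Total comparisons: 7

The merged array is [1, 1, 3, 6, 11, 15, 18, 19], requiring 7 comparisons. The merge step runs in O(n) time where n is the total number of elements.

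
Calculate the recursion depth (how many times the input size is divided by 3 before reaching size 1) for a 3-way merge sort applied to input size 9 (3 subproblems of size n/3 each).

For divide and conquer with division factor 3:

Problem sizes at each level:
Level 0: 9
Level 1: 3
Level 2: 1

The root is level 0 and the size-1 base case is level 2 (the tree spans levels 0 through 2, i.e. 3 levels counting the root), so the depth is the number of divisions: log_3(9) = 2

The recursion tree depth is log_3(9) = 2. At each level, the problem size is divided by 3, so it takes 2 divisions to reduce to a base case of size 1. The algorithm makes 3 recursive calls at each level.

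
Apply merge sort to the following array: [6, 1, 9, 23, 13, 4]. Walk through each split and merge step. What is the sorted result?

Merge sort trace:

Split: [6, 1, 9, 23, 13, 4] -> [6, 1, 9] and [23, 13, 4]
  Split: [6, 1, 9] -> [6] and [1, 9]
    Split: [1, 9] -> [1] and [9]
    Merge: [1] + [9] -> [1, 9]
  Merge: [6] + [1, 9] -> [1, 6, 9]
  Split: [23, 13, 4] -> [23] and [13, 4]
    Split: [13, 4] -> [13] and [4]
    Merge: [13] + [4] -> [4, 13]
  Merge: [23] + [4, 13] -> [4, 13, 23]
Merge: [1, 6, 9] + [4, 13, 23] -> [1, 4, 6, 9, 13, 23]

Final sorted array: [1, 4, 6, 9, 13, 23]

The merge sort proceeds by recursively splitting the array and merging sorted halves.
After all merges, the sorted array is [1, 4, 6, 9, 13, 23].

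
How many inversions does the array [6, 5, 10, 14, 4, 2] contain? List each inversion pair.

Finding inversions in [6, 5, 10, 14, 4, 2]:

(0, 1): arr[0]=6 > arr[1]=5
(0, 4): arr[0]=6 > arr[4]=4
(0, 5): arr[0]=6 > arr[5]=2
(1, 4): arr[1]=5 > arr[4]=4
(1, 5): arr[1]=5 > arr[5]=2
(2, 4): arr[2]=10 > arr[4]=4
(2, 5): arr[2]=10 > arr[5]=2
(3, 4): arr[3]=14 > arr[4]=4
(3, 5): arr[3]=14 > arr[5]=2
(4, 5): arr[4]=4 > arr[5]=2

Total inversions: 10

The array has 10 inversion(s): (0,1), (0,4), (0,5), (1,4), (1,5), (2,4), (2,5), (3,4), (3,5), (4,5). Each pair (i,j) satisfies i < j and arr[i] > arr[j].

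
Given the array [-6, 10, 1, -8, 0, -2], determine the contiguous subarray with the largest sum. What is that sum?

Using Kadane's algorithm on [-6, 10, 1, -8, 0, -2]:

Scanning through the array:
Position 1 (value 10): max_ending_here = 10, max_so_far = 10
Position 2 (value 1): max_ending_here = 11, max_so_far = 11
Position 3 (value -8): max_ending_here = 3, max_so_far = 11
Position 4 (value 0): max_ending_here = 3, max_so_far = 11
Position 5 (value -2): max_ending_here = 1, max_so_far = 11

Maximum subarray: [10, 1]
Maximum sum: 11

The maximum subarray is [10, 1] with sum 11. This subarray runs from index 1 to index 2.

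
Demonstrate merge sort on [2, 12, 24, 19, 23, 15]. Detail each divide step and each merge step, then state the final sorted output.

Merge sort trace:

Split: [2, 12, 24, 19, 23, 15] -> [2, 12, 24] and [19, 23, 15]
  Split: [2, 12, 24] -> [2] and [12, 24]
    Split: [12, 24] -> [12] and [24]
    Merge: [12] + [24] -> [12, 24]
  Merge: [2] + [12, 24] -> [2, 12, 24]
  Split: [19, 23, 15] -> [19] and [23, 15]
    Split: [23, 15] -> [23] and [15]
    Merge: [23] + [15] -> [15, 23]
  Merge: [19] + [15, 23] -> [15, 19, 23]
Merge: [2, 12, 24] + [15, 19, 23] -> [2, 12, 15, 19, 23, 24]

Final sorted array: [2, 12, 15, 19, 23, 24]

The merge sort proceeds by recursively splitting the array and merging sorted halves.
After all merges, the sorted array is [2, 12, 15, 19, 23, 24].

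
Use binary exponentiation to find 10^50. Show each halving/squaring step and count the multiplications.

Computing 10^50 by squaring (build up from 10^1; each line after the first costs one multiplication):

10^1 = 10
10^2 = (10^1)^2 = 10^2 = 100
10^3 = 10 * 10^2 = 10 * 100 = 1000
10^6 = (10^3)^2 = 1000^2 = 1000000
10^12 = (10^6)^2 = 1000000^2 = 1000000000000
10^24 = (10^12)^2 = 1000000000000^2 = 1000000000000000000000000
10^25 = 10 * 10^24 = 10 * 1000000000000000000000000 = 10000000000000000000000000
10^50 = (10^25)^2 = 10000000000000000000000000^2 = 100000000000000000000000000000000000000000000000000

Result: 100000000000000000000000000000000000000000000000000
Multiplications needed: 7 (7 lines after 10^1)

10^50 = 100000000000000000000000000000000000000000000000000. Using exponentiation by squaring, this requires 7 multiplications. The key idea: if the exponent is even, square the half-power; if odd, multiply by the base once.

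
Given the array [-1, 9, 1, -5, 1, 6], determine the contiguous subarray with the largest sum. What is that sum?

Using Kadane's algorithm on [-1, 9, 1, -5, 1, 6]:

Scanning through the array:
Position 1 (value 9): max_ending_here = 9, max_so_far = 9
Position 2 (value 1): max_ending_here = 10, max_so_far = 10
Position 3 (value -5): max_ending_here = 5, max_so_far = 10
Position 4 (value 1): max_ending_here = 6, max_so_far = 10
Position 5 (value 6): max_ending_here = 12, max_so_far = 12

Maximum subarray: [9, 1, -5, 1, 6]
Maximum sum: 12

The maximum subarray is [9, 1, -5, 1, 6] with sum 12. This subarray runs from index 1 to index 5.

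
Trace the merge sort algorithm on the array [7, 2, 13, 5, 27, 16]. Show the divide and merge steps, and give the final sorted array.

Merge sort trace:

Split: [7, 2, 13, 5, 27, 16] -> [7, 2, 13] and [5, 27, 16]
  Split: [7, 2, 13] -> [7] and [2, 13]
    Split: [2, 13] -> [2] and [13]
    Merge: [2] + [13] -> [2, 13]
  Merge: [7] + [2, 13] -> [2, 7, 13]
  Split: [5, 27, 16] -> [5] and [27, 16]
    Split: [27, 16] -> [27] and [16]
    Merge: [27] + [16] -> [16, 27]
  Merge: [5] + [16, 27] -> [5, 16, 27]
Merge: [2, 7, 13] + [5, 16, 27] -> [2, 5, 7, 13, 16, 27]

Final sorted array: [2, 5, 7, 13, 16, 27]

The merge sort proceeds by recursively splitting the array and merging sorted halves.
After all merges, the sorted array is [2, 5, 7, 13, 16, 27].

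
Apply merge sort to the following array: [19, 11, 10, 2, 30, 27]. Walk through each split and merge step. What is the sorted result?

Merge sort trace:

Split: [19, 11, 10, 2, 30, 27] -> [19, 11, 10] and [2, 30, 27]
  Split: [19, 11, 10] -> [19] and [11, 10]
    Split: [11, 10] -> [11] and [10]
    Merge: [11] + [10] -> [10, 11]
  Merge: [19] + [10, 11] -> [10, 11, 19]
  Split: [2, 30, 27] -> [2] and [30, 27]
    Split: [30, 27] -> [30] and [27]
    Merge: [30] + [27] -> [27, 30]
  Merge: [2] + [27, 30] -> [2, 27, 30]
Merge: [10, 11, 19] + [2, 27, 30] -> [2, 10, 11, 19, 27, 30]

Final sorted array: [2, 10, 11, 19, 27, 30]

The merge sort proceeds by recursively splitting the array and merging sorted halves.
After all merges, the sorted array is [2, 10, 11, 19, 27, 30].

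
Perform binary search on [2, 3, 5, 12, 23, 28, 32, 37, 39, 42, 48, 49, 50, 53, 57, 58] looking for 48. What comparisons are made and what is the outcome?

Binary search for 48 in [2, 3, 5, 12, 23, 28, 32, 37, 39, 42, 48, 49, 50, 53, 57, 58]:

lo=0, hi=15, mid=7, arr[mid]=37 -> 37 < 48, search right half
lo=8, hi=15, mid=11, arr[mid]=49 -> 49 > 48, search left half
lo=8, hi=10, mid=9, arr[mid]=42 -> 42 < 48, search right half
lo=10, hi=10, mid=10, arr[mid]=48 -> Found target at index 10!

Binary search finds 48 at index 10 after 4 comparisons. The search repeatedly halves the search space by comparing with the middle element.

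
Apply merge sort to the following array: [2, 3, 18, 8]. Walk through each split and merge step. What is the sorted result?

Merge sort trace:

Split: [2, 3, 18, 8] -> [2, 3] and [18, 8]
  Split: [2, 3] -> [2] and [3]
  Merge: [2] + [3] -> [2, 3]
  Split: [18, 8] -> [18] and [8]
  Merge: [18] + [8] -> [8, 18]
Merge: [2, 3] + [8, 18] -> [2, 3, 8, 18]

Final sorted array: [2, 3, 8, 18]

The merge sort proceeds by recursively splitting the array and merging sorted halves.
After all merges, the sorted array is [2, 3, 8, 18].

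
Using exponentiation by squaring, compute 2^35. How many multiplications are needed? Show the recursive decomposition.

Computing 2^35 by squaring (build up from 2^1; each line after the first costs one multiplication):

2^1 = 2
2^2 = (2^1)^2 = 2^2 = 4
2^4 = (2^2)^2 = 4^2 = 16
2^8 = (2^4)^2 = 16^2 = 256
2^16 = (2^8)^2 = 256^2 = 65536
2^17 = 2 * 2^16 = 2 * 65536 = 131072
2^34 = (2^17)^2 = 131072^2 = 17179869184
2^35 = 2 * 2^34 = 2 * 17179869184 = 34359738368

Result: 34359738368
Multiplications needed: 7 (7 lines after 2^1)

2^35 = 34359738368. Using exponentiation by squaring, this requires 7 multiplications. The key idea: if the exponent is even, square the half-power; if odd, multiply by the base once.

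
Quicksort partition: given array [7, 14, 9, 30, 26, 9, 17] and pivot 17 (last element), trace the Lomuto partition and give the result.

Lomuto partition with pivot = 17:

Initial array: [7, 14, 9, 30, 26, 9, 17]

arr[0]=7 <= 17: swap with position 0, array becomes [7, 14, 9, 30, 26, 9, 17]
arr[1]=14 <= 17: swap with position 1, array becomes [7, 14, 9, 30, 26, 9, 17]
arr[2]=9 <= 17: swap with position 2, array becomes [7, 14, 9, 30, 26, 9, 17]
arr[3]=30 > 17: no swap
arr[4]=26 > 17: no swap
arr[5]=9 <= 17: swap with position 3, array becomes [7, 14, 9, 9, 26, 30, 17]

Place pivot at position 4: [7, 14, 9, 9, 17, 30, 26]
Pivot position: 4

After partitioning with pivot 17, the array becomes [7, 14, 9, 9, 17, 30, 26]. The pivot is placed at index 4. All elements to the left of the pivot are <= 17, and all elements to the right are > 17.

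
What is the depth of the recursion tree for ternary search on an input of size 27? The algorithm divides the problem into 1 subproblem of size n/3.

For divide and conquer with division factor 3:

Problem sizes at each level:
Level 0: 27
Level 1: 9
Level 2: 3
Level 3: 1

The root is level 0 and the size-1 base case is level 3 (the tree spans levels 0 through 3, i.e. 4 levels counting the root), so the depth is the number of divisions: log_3(27) = 3

The recursion tree depth is log_3(27) = 3. At each level, the problem size is divided by 3, so it takes 3 divisions to reduce to a base case of size 1. The algorithm makes 1 recursive call at each level.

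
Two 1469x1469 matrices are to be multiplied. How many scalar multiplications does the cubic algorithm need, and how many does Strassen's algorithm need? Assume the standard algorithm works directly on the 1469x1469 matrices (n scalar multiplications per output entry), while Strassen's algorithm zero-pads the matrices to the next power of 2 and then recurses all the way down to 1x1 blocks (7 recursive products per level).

Matrix multiplication for 1469x1469 matrices:

Strassen's algorithm requires power-of-2 dimensions. Pad 1469x1469 to 2048x2048 (next power of 2).

Standard algorithm: 1469^3 = 3170044709 multiplications
Strassen's algorithm: 7^(log2(2048)) = 7^11 = 1977326743 multiplications
Savings: 3170044709 - 1977326743 = 1192717966 multiplications

Standard: 3170044709 multiplications (1469^3). Strassen: 1977326743 multiplications (7^11, after padding to 2048x2048). Strassen reduces 8 recursive multiplications to 7 at each level.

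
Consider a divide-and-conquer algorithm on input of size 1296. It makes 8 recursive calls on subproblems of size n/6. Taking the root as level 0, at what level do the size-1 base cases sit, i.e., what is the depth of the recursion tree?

For divide and conquer with division factor 6:

Problem sizes at each level:
Level 0: 1296
Level 1: 216
Level 2: 36
Level 3: 6
Level 4: 1

The root is level 0 and the size-1 base case is level 4 (the tree spans levels 0 through 4, i.e. 5 levels counting the root), so the depth is the number of divisions: log_6(1296) = 4

The recursion tree depth is log_6(1296) = 4. At each level, the problem size is divided by 6, so it takes 4 divisions to reduce to a base case of size 1. The algorithm makes 8 recursive calls at each level.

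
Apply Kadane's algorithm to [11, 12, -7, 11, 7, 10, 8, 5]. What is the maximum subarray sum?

Using Kadane's algorithm on [11, 12, -7, 11, 7, 10, 8, 5]:

Scanning through the array:
Position 1 (value 12): max_ending_here = 23, max_so_far = 23
Position 2 (value -7): max_ending_here = 16, max_so_far = 23
Position 3 (value 11): max_ending_here = 27, max_so_far = 27
Position 4 (value 7): max_ending_here = 34, max_so_far = 34
Position 5 (value 10): max_ending_here = 44, max_so_far = 44
Position 6 (value 8): max_ending_here = 52, max_so_far = 52
Position 7 (value 5): max_ending_here = 57, max_so_far = 57

Maximum subarray: [11, 12, -7, 11, 7, 10, 8, 5]
Maximum sum: 57

The maximum subarray is [11, 12, -7, 11, 7, 10, 8, 5] with sum 57. This subarray runs from index 0 to index 7.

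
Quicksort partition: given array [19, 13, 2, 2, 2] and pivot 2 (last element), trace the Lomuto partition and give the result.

Lomuto partition with pivot = 2:

Initial array: [19, 13, 2, 2, 2]

arr[0]=19 > 2: no swap
arr[1]=13 > 2: no swap
arr[2]=2 <= 2: swap with position 0, array becomes [2, 13, 19, 2, 2]
arr[3]=2 <= 2: swap with position 1, array becomes [2, 2, 19, 13, 2]

Place pivot at position 2: [2, 2, 2, 13, 19]
Pivot position: 2

After partitioning with pivot 2, the array becomes [2, 2, 2, 13, 19]. The pivot is placed at index 2. All elements to the left of the pivot are <= 2, and all elements to the right are > 2.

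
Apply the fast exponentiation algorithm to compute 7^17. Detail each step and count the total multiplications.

Computing 7^17 by squaring (build up from 7^1; each line after the first costs one multiplication):

7^1 = 7
7^2 = (7^1)^2 = 7^2 = 49
7^4 = (7^2)^2 = 49^2 = 2401
7^8 = (7^4)^2 = 2401^2 = 5764801
7^16 = (7^8)^2 = 5764801^2 = 33232930569601
7^17 = 7 * 7^16 = 7 * 33232930569601 = 232630513987207

Result: 232630513987207
Multiplications needed: 5 (5 lines after 7^1)

7^17 = 232630513987207. Using exponentiation by squaring, this requires 5 multiplications. The key idea: if the exponent is even, square the half-power; if odd, multiply by the base once.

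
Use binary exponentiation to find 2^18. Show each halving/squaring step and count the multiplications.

Computing 2^18 by squaring (build up from 2^1; each line after the first costs one multiplication):

2^1 = 2
2^2 = (2^1)^2 = 2^2 = 4
2^4 = (2^2)^2 = 4^2 = 16
2^8 = (2^4)^2 = 16^2 = 256
2^9 = 2 * 2^8 = 2 * 256 = 512
2^18 = (2^9)^2 = 512^2 = 262144

Result: 262144
Multiplications needed: 5 (5 lines after 2^1)

2^18 = 262144. Using exponentiation by squaring, this requires 5 multiplications. The key idea: if the exponent is even, square the half-power; if odd, multiply by the base once.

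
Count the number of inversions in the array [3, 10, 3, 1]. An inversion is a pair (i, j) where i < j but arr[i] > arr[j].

Finding inversions in [3, 10, 3, 1]:

(0, 3): arr[0]=3 > arr[3]=1
(1, 2): arr[1]=10 > arr[2]=3
(1, 3): arr[1]=10 > arr[3]=1
(2, 3): arr[2]=3 > arr[3]=1

Total inversions: 4

The array has 4 inversion(s): (0,3), (1,2), (1,3), (2,3). Each pair (i,j) satisfies i < j and arr[i] > arr[j].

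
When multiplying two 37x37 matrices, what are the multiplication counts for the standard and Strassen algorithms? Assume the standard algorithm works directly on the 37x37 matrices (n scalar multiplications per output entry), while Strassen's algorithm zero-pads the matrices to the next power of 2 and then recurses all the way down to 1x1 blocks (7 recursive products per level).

Matrix multiplication for 37x37 matrices:

Strassen's algorithm requires power-of-2 dimensions. Pad 37x37 to 64x64 (next power of 2).

Standard algorithm: 37^3 = 50653 multiplications
Strassen's algorithm: 7^(log2(64)) = 7^6 = 117649 multiplications
Difference: 50653 - 117649 = -66996 (Strassen uses MORE here due to padding overhead — for small or just-over-power-of-2 n, padding can outweigh the per-level savings)

Standard: 50653 multiplications (37^3). Strassen: 117649 multiplications (7^6, after padding to 64x64). Strassen reduces 8 recursive multiplications to 7 at each level.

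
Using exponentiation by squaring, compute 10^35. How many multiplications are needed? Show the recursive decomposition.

Computing 10^35 by squaring (build up from 10^1; each line after the first costs one multiplication):

10^1 = 10
10^2 = (10^1)^2 = 10^2 = 100
10^4 = (10^2)^2 = 100^2 = 10000
10^8 = (10^4)^2 = 10000^2 = 100000000
10^16 = (10^8)^2 = 100000000^2 = 10000000000000000
10^17 = 10 * 10^16 = 10 * 10000000000000000 = 100000000000000000
10^34 = (10^17)^2 = 100000000000000000^2 = 10000000000000000000000000000000000
10^35 = 10 * 10^34 = 10 * 10000000000000000000000000000000000 = 100000000000000000000000000000000000

Result: 100000000000000000000000000000000000
Multiplications needed: 7 (7 lines after 10^1)

10^35 = 100000000000000000000000000000000000. Using exponentiation by squaring, this requires 7 multiplications. The key idea: if the exponent is even, square the half-power; if odd, multiply by the base once.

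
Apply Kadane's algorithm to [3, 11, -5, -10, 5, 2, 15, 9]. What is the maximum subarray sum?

Using Kadane's algorithm on [3, 11, -5, -10, 5, 2, 15, 9]:

Scanning through the array:
Position 1 (value 11): max_ending_here = 14, max_so_far = 14
Position 2 (value -5): max_ending_here = 9, max_so_far = 14
Position 3 (value -10): max_ending_here = -1, max_so_far = 14
Position 4 (value 5): max_ending_here = 5, max_so_far = 14
Position 5 (value 2): max_ending_here = 7, max_so_far = 14
Position 6 (value 15): max_ending_here = 22, max_so_far = 22
Position 7 (value 9): max_ending_here = 31, max_so_far = 31

Maximum subarray: [5, 2, 15, 9]
Maximum sum: 31

The maximum subarray is [5, 2, 15, 9] with sum 31. This subarray runs from index 4 to index 7.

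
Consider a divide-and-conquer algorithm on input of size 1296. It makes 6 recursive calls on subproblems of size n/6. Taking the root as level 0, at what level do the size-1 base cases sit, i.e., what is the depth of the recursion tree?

For divide and conquer with division factor 6:

Problem sizes at each level:
Level 0: 1296
Level 1: 216
Level 2: 36
Level 3: 6
Level 4: 1

The root is level 0 and the size-1 base case is level 4 (the tree spans levels 0 through 4, i.e. 5 levels counting the root), so the depth is the number of divisions: log_6(1296) = 4

The recursion tree depth is log_6(1296) = 4. At each level, the problem size is divided by 6, so it takes 4 divisions to reduce to a base case of size 1. The algorithm makes 6 recursive calls at each level.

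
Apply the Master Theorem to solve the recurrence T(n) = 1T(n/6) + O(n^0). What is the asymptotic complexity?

Master Theorem for T(n) = 1T(n/6) + O(n^0):

a = 1, b = 6, c = 0
log_b(a) = log_6(1) = 0.0000

Case 2: c = 0 = log_6(1) = 0.0000
T(n) = O(n^0 log n) = O(log n)

For T(n) = 1T(n/6) + O(n^0): log_6(1) = 0.0000. This is Case 2 of the Master Theorem (c = log_b(a), equal work at all levels), giving O(log n).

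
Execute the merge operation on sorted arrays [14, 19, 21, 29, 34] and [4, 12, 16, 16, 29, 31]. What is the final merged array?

Merging process:

Compare 14 vs 4: take 4 from right. Merged: [4]
Compare 14 vs 12: take 12 from right. Merged: [4, 12]
Compare 14 vs 16: take 14 from left. Merged: [4, 12, 14]
Compare 19 vs 16: take 16 from right. Merged: [4, 12, 14, 16]
Compare 19 vs 16: take 16 from right. Merged: [4, 12, 14, 16, 16]
Compare 19 vs 29: take 19 from left. Merged: [4, 12, 14, 16, 16, 19]
Compare 21 vs 29: take 21 from left. Merged: [4, 12, 14, 16, 16, 19, 21]
Compare 29 vs 29: take 29 from left. Merged: [4, 12, 14, 16, 16, 19, 21, 29]
Compare 34 vs 29: take 29 from right. Merged: [4, 12, 14, 16, 16, 19, 21, 29, 29]
Compare 34 vs 31: take 31 from right. Merged: [4, 12, 14, 16, 16, 19, 21, 29, 29, 31]
Append remaining from left: [34]. Merged: [4, 12, 14, 16, 16, 19, 21, 29, 29, 31, 34]

Final merged array: [4, 12, 14, 16, 16, 19, 21, 29, 29, 31, 34]
Total comparisons: 10

The merged array is [4, 12, 14, 16, 16, 19, 21, 29, 29, 31, 34], requiring 10 comparisons. The merge step runs in O(n) time where n is the total number of elements.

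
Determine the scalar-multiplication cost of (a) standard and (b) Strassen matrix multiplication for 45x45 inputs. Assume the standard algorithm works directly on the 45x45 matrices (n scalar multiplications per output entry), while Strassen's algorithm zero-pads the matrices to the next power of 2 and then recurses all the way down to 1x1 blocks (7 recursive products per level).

Matrix multiplication for 45x45 matrices:

Strassen's algorithm requires power-of-2 dimensions. Pad 45x45 to 64x64 (next power of 2).

Standard algorithm: 45^3 = 91125 multiplications
Strassen's algorithm: 7^(log2(64)) = 7^6 = 117649 multiplications
Difference: 91125 - 117649 = -26524 (Strassen uses MORE here due to padding overhead — for small or just-over-power-of-2 n, padding can outweigh the per-level savings)

Standard: 91125 multiplications (45^3). Strassen: 117649 multiplications (7^6, after padding to 64x64). Strassen reduces 8 recursive multiplications to 7 at each level.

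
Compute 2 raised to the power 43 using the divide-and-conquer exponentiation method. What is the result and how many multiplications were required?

Computing 2^43 by squaring (build up from 2^1; each line after the first costs one multiplication):

2^1 = 2
2^2 = (2^1)^2 = 2^2 = 4
2^4 = (2^2)^2 = 4^2 = 16
2^5 = 2 * 2^4 = 2 * 16 = 32
2^10 = (2^5)^2 = 32^2 = 1024
2^20 = (2^10)^2 = 1024^2 = 1048576
2^21 = 2 * 2^20 = 2 * 1048576 = 2097152
2^42 = (2^21)^2 = 2097152^2 = 4398046511104
2^43 = 2 * 2^42 = 2 * 4398046511104 = 8796093022208

Result: 8796093022208
Multiplications needed: 8 (8 lines after 2^1)

2^43 = 8796093022208. Using exponentiation by squaring, this requires 8 multiplications. The key idea: if the exponent is even, square the half-power; if odd, multiply by the base once.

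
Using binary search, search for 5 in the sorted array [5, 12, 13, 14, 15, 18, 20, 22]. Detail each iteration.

Binary search for 5 in [5, 12, 13, 14, 15, 18, 20, 22]:

lo=0, hi=7, mid=3, arr[mid]=14 -> 14 > 5, search left half
lo=0, hi=2, mid=1, arr[mid]=12 -> 12 > 5, search left half
lo=0, hi=0, mid=0, arr[mid]=5 -> Found target at index 0!

Binary search finds 5 at index 0 after 3 comparisons. The search repeatedly halves the search space by comparing with the middle element.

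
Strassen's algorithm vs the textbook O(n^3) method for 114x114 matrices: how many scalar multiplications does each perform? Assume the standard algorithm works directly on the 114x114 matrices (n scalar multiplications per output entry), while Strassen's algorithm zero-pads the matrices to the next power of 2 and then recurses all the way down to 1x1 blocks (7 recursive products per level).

Matrix multiplication for 114x114 matrices:

Strassen's algorithm requires power-of-2 dimensions. Pad 114x114 to 128x128 (next power of 2).

Standard algorithm: 114^3 = 1481544 multiplications
Strassen's algorithm: 7^(log2(128)) = 7^7 = 823543 multiplications
Savings: 1481544 - 823543 = 658001 multiplications

Standard: 1481544 multiplications (114^3). Strassen: 823543 multiplications (7^7, after padding to 128x128). Strassen reduces 8 recursive multiplications to 7 at each level.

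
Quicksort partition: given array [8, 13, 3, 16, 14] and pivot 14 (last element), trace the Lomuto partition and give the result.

Lomuto partition with pivot = 14:

Initial array: [8, 13, 3, 16, 14]

arr[0]=8 <= 14: swap with position 0, array becomes [8, 13, 3, 16, 14]
arr[1]=13 <= 14: swap with position 1, array becomes [8, 13, 3, 16, 14]
arr[2]=3 <= 14: swap with position 2, array becomes [8, 13, 3, 16, 14]
arr[3]=16 > 14: no swap

Place pivot at position 3: [8, 13, 3, 14, 16]
Pivot position: 3

After partitioning with pivot 14, the array becomes [8, 13, 3, 14, 16]. The pivot is placed at index 3. All elements to the left of the pivot are <= 14, and all elements to the right are > 14.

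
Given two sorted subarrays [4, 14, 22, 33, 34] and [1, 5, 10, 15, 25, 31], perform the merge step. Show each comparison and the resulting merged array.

Merging process:

Compare 4 vs 1: take 1 from right. Merged: [1]
Compare 4 vs 5: take 4 from left. Merged: [1, 4]
Compare 14 vs 5: take 5 from right. Merged: [1, 4, 5]
Compare 14 vs 10: take 10 from right. Merged: [1, 4, 5, 10]
Compare 14 vs 15: take 14 from left. Merged: [1, 4, 5, 10, 14]
Compare 22 vs 15: take 15 from right. Merged: [1, 4, 5, 10, 14, 15]
Compare 22 vs 25: take 22 from left. Merged: [1, 4, 5, 10, 14, 15, 22]
Compare 33 vs 25: take 25 from right. Merged: [1, 4, 5, 10, 14, 15, 22, 25]
Compare 33 vs 31: take 31 from right. Merged: [1, 4, 5, 10, 14, 15, 22, 25, 31]
Append remaining from left: [33, 34]. Merged: [1, 4, 5, 10, 14, 15, 22, 25, 31, 33, 34]

Final merged array: [1, 4, 5, 10, 14, 15, 22, 25, 31, 33, 34]
Total comparisons: 9

The merged array is [1, 4, 5, 10, 14, 15, 22, 25, 31, 33, 34], requiring 9 comparisons. The merge step runs in O(n) time where n is the total number of elements.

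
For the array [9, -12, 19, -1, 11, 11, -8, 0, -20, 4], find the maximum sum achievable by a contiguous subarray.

Using Kadane's algorithm on [9, -12, 19, -1, 11, 11, -8, 0, -20, 4]:

Scanning through the array:
Position 1 (value -12): max_ending_here = -3, max_so_far = 9
Position 2 (value 19): max_ending_here = 19, max_so_far = 19
Position 3 (value -1): max_ending_here = 18, max_so_far = 19
Position 4 (value 11): max_ending_here = 29, max_so_far = 29
Position 5 (value 11): max_ending_here = 40, max_so_far = 40
Position 6 (value -8): max_ending_here = 32, max_so_far = 40
Position 7 (value 0): max_ending_here = 32, max_so_far = 40
Position 8 (value -20): max_ending_here = 12, max_so_far = 40
Position 9 (value 4): max_ending_here = 16, max_so_far = 40

Maximum subarray: [19, -1, 11, 11]
Maximum sum: 40

The maximum subarray is [19, -1, 11, 11] with sum 40. This subarray runs from index 2 to index 5.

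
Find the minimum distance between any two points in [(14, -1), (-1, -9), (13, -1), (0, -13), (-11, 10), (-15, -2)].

Computing all pairwise distances among 6 points:

d((14, -1), (-1, -9)) = 17.0
d((14, -1), (13, -1)) = 1.0 <-- minimum
d((14, -1), (0, -13)) = 18.4391
d((14, -1), (-11, 10)) = 27.313
d((14, -1), (-15, -2)) = 29.0172
d((-1, -9), (13, -1)) = 16.1245
d((-1, -9), (0, -13)) = 4.1231
d((-1, -9), (-11, 10)) = 21.4709
d((-1, -9), (-15, -2)) = 15.6525
d((13, -1), (0, -13)) = 17.6918
d((13, -1), (-11, 10)) = 26.4008
d((13, -1), (-15, -2)) = 28.0179
d((0, -13), (-11, 10)) = 25.4951
d((0, -13), (-15, -2)) = 18.6011
d((-11, 10), (-15, -2)) = 12.6491

Closest pair: (14, -1) and (13, -1) with distance 1.0

The closest pair is (14, -1) and (13, -1) with Euclidean distance 1.0. For 6 points, brute-force pairwise comparison is shown above. For large n, the divide-and-conquer algorithm (sort by x, recurse on halves, check the dividing strip) achieves O(n log n).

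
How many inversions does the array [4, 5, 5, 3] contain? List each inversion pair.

Finding inversions in [4, 5, 5, 3]:

(0, 3): arr[0]=4 > arr[3]=3
(1, 3): arr[1]=5 > arr[3]=3
(2, 3): arr[2]=5 > arr[3]=3

Total inversions: 3

The array has 3 inversion(s): (0,3), (1,3), (2,3). Each pair (i,j) satisfies i < j and arr[i] > arr[j].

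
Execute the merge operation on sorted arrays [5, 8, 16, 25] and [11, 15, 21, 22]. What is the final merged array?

Merging process:

Compare 5 vs 11: take 5 from left. Merged: [5]
Compare 8 vs 11: take 8 from left. Merged: [5, 8]
Compare 16 vs 11: take 11 from right. Merged: [5, 8, 11]
Compare 16 vs 15: take 15 from right. Merged: [5, 8, 11, 15]
Compare 16 vs 21: take 16 from left. Merged: [5, 8, 11, 15, 16]
Compare 25 vs 21: take 21 from right. Merged: [5, 8, 11, 15, 16, 21]
Compare 25 vs 22: take 22 from right. Merged: [5, 8, 11, 15, 16, 21, 22]
Append remaining from left: [25]. Merged: [5, 8, 11, 15, 16, 21, 22, 25]

Final merged array: [5, 8, 11, 15, 16, 21, 22, 25]
Total comparisons: 7

The merged array is [5, 8, 11, 15, 16, 21, 22, 25], requiring 7 comparisons. The merge step runs in O(n) time where n is the total number of elements.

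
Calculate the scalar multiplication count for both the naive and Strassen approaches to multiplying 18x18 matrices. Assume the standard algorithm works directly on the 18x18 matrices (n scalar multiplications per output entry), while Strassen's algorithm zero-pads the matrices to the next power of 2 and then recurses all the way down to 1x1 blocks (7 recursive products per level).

Matrix multiplication for 18x18 matrices:

Strassen's algorithm requires power-of-2 dimensions. Pad 18x18 to 32x32 (next power of 2).

Standard algorithm: 18^3 = 5832 multiplications
Strassen's algorithm: 7^(log2(32)) = 7^5 = 16807 multiplications
Difference: 5832 - 16807 = -10975 (Strassen uses MORE here due to padding overhead — for small or just-over-power-of-2 n, padding can outweigh the per-level savings)

Standard: 5832 multiplications (18^3). Strassen: 16807 multiplications (7^5, after padding to 32x32). Strassen reduces 8 recursive multiplications to 7 at each level.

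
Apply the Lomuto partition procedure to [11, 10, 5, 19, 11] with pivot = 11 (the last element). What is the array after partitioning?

Lomuto partition with pivot = 11:

Initial array: [11, 10, 5, 19, 11]

arr[0]=11 <= 11: swap with position 0, array becomes [11, 10, 5, 19, 11]
arr[1]=10 <= 11: swap with position 1, array becomes [11, 10, 5, 19, 11]
arr[2]=5 <= 11: swap with position 2, array becomes [11, 10, 5, 19, 11]
arr[3]=19 > 11: no swap

Place pivot at position 3: [11, 10, 5, 11, 19]
Pivot position: 3

After partitioning with pivot 11, the array becomes [11, 10, 5, 11, 19]. The pivot is placed at index 3. All elements to the left of the pivot are <= 11, and all elements to the right are > 11.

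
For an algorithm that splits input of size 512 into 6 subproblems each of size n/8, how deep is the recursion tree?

For divide and conquer with division factor 8:

Problem sizes at each level:
Level 0: 512
Level 1: 64
Level 2: 8
Level 3: 1

The root is level 0 and the size-1 base case is level 3 (the tree spans levels 0 through 3, i.e. 4 levels counting the root), so the depth is the number of divisions: log_8(512) = 3

The recursion tree depth is log_8(512) = 3. At each level, the problem size is divided by 8, so it takes 3 divisions to reduce to a base case of size 1. The algorithm makes 6 recursive calls at each level.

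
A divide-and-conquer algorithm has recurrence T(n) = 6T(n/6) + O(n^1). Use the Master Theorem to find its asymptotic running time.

Master Theorem for T(n) = 6T(n/6) + O(n^1):

a = 6, b = 6, c = 1
log_b(a) = log_6(6) = 1.0000

Case 2: c = 1 = log_6(6) = 1.0000
T(n) = O(n^1 log n) = O(n log n)

For T(n) = 6T(n/6) + O(n^1): log_6(6) = 1.0000. This is Case 2 of the Master Theorem (c = log_b(a), equal work at all levels), giving O(n log n).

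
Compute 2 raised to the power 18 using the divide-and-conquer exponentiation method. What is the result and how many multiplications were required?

Computing 2^18 by squaring (build up from 2^1; each line after the first costs one multiplication):

2^1 = 2
2^2 = (2^1)^2 = 2^2 = 4
2^4 = (2^2)^2 = 4^2 = 16
2^8 = (2^4)^2 = 16^2 = 256
2^9 = 2 * 2^8 = 2 * 256 = 512
2^18 = (2^9)^2 = 512^2 = 262144

Result: 262144
Multiplications needed: 5 (5 lines after 2^1)

2^18 = 262144. Using exponentiation by squaring, this requires 5 multiplications. The key idea: if the exponent is even, square the half-power; if odd, multiply by the base once.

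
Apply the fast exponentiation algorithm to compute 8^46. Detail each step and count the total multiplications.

Computing 8^46 by squaring (build up from 8^1; each line after the first costs one multiplication):

8^1 = 8
8^2 = (8^1)^2 = 8^2 = 64
8^4 = (8^2)^2 = 64^2 = 4096
8^5 = 8 * 8^4 = 8 * 4096 = 32768
8^10 = (8^5)^2 = 32768^2 = 1073741824
8^11 = 8 * 8^10 = 8 * 1073741824 = 8589934592
8^22 = (8^11)^2 = 8589934592^2 = 73786976294838206464
8^23 = 8 * 8^22 = 8 * 73786976294838206464 = 590295810358705651712
8^46 = (8^23)^2 = 590295810358705651712^2 = 348449143727040986586495598010130648530944

Result: 348449143727040986586495598010130648530944
Multiplications needed: 8 (8 lines after 8^1)

8^46 = 348449143727040986586495598010130648530944. Using exponentiation by squaring, this requires 8 multiplications. The key idea: if the exponent is even, square the half-power; if odd, multiply by the base once.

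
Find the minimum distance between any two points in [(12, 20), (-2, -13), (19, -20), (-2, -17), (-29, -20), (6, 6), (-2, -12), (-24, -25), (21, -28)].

Computing all pairwise distances among 9 points:

d((12, 20), (-2, -13)) = 35.8469
d((12, 20), (19, -20)) = 40.6079
d((12, 20), (-2, -17)) = 39.5601
d((12, 20), (-29, -20)) = 57.28
d((12, 20), (6, 6)) = 15.2315
d((12, 20), (-2, -12)) = 34.9285
d((12, 20), (-24, -25)) = 57.6281
d((12, 20), (21, -28)) = 48.8365
d((-2, -13), (19, -20)) = 22.1359
d((-2, -13), (-2, -17)) = 4.0
d((-2, -13), (-29, -20)) = 27.8927
d((-2, -13), (6, 6)) = 20.6155
d((-2, -13), (-2, -12)) = 1.0 <-- minimum
d((-2, -13), (-24, -25)) = 25.0599
d((-2, -13), (21, -28)) = 27.4591
d((19, -20), (-2, -17)) = 21.2132
d((19, -20), (-29, -20)) = 48.0
d((19, -20), (6, 6)) = 29.0689
d((19, -20), (-2, -12)) = 22.4722
d((19, -20), (-24, -25)) = 43.2897
d((19, -20), (21, -28)) = 8.2462
d((-2, -17), (-29, -20)) = 27.1662
d((-2, -17), (6, 6)) = 24.3516
d((-2, -17), (-2, -12)) = 5.0
d((-2, -17), (-24, -25)) = 23.4094
d((-2, -17), (21, -28)) = 25.4951
d((-29, -20), (6, 6)) = 43.6005
d((-29, -20), (-2, -12)) = 28.1603
d((-29, -20), (-24, -25)) = 7.0711
d((-29, -20), (21, -28)) = 50.636
d((6, 6), (-2, -12)) = 19.6977
d((6, 6), (-24, -25)) = 43.1393
d((6, 6), (21, -28)) = 37.1618
d((-2, -12), (-24, -25)) = 25.5539
d((-2, -12), (21, -28)) = 28.0179
d((-24, -25), (21, -28)) = 45.0999

Closest pair: (-2, -13) and (-2, -12) with distance 1.0

The closest pair is (-2, -13) and (-2, -12) with Euclidean distance 1.0. For 9 points, brute-force pairwise comparison is shown above. For large n, the divide-and-conquer algorithm (sort by x, recurse on halves, check the dividing strip) achieves O(n log n).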